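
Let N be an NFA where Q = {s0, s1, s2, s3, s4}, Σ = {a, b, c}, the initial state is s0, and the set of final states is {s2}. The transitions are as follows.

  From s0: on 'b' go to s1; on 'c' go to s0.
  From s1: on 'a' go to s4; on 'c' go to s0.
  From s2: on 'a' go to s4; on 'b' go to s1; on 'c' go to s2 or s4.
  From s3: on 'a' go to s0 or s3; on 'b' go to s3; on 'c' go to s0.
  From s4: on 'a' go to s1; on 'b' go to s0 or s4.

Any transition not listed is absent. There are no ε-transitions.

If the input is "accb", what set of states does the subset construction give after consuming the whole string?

Start in {s0}.
Read 'a': s0→∅; now ∅.
The set is empty and remains empty for the remaining 3 symbols.

∅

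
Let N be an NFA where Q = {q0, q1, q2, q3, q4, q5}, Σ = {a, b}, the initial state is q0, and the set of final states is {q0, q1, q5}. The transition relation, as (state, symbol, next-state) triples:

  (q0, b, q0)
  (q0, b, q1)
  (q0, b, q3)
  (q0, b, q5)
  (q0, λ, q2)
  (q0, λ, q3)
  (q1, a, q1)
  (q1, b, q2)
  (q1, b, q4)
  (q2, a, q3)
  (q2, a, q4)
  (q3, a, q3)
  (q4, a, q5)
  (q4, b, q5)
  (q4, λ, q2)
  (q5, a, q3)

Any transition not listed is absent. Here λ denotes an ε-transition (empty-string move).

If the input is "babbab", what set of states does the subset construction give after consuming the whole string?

∅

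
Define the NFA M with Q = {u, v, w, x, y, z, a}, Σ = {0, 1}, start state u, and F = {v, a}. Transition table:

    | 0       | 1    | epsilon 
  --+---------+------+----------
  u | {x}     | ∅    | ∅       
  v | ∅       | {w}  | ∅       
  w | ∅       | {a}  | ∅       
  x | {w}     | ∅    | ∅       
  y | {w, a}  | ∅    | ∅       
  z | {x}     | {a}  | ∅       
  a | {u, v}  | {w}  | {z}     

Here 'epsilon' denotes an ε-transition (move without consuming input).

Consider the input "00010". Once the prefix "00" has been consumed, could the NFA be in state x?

No

Start in {u}.
Read '0': u→{x}; now {x}.
Read '0': x→{w}; now {w}.
State x is not in {w}.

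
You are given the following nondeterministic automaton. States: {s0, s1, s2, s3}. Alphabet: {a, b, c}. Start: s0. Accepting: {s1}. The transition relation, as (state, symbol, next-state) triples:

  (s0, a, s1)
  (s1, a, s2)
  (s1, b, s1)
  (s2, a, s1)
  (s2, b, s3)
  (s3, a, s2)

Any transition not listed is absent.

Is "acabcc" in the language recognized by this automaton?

Start in {s0}.
Read 'a': {s0} → {s1}.
Read 'c': {s1} → ∅.
The set is empty and remains empty for the remaining 4 symbols.
The final set ∅ contains no accepting state.

No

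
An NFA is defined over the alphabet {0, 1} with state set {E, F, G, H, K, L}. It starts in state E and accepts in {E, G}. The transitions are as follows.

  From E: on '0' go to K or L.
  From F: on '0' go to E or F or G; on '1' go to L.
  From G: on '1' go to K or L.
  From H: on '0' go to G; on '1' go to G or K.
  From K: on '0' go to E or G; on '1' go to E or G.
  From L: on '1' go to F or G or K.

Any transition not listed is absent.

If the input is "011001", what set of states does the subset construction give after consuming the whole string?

Start in {E}.
Read '0': {E} → {K, L}.
Read '1': {K, L} → {E, F, G, K}.
Read '1': {E, F, G, K} → {E, G, K, L}.
Read '0': {E, G, K, L} → {E, G, K, L}.
Read '0': {E, G, K, L} → {E, G, K, L}.
Read '1': {E, G, K, L} → {E, F, G, K, L}.

{E, F, G, K, L}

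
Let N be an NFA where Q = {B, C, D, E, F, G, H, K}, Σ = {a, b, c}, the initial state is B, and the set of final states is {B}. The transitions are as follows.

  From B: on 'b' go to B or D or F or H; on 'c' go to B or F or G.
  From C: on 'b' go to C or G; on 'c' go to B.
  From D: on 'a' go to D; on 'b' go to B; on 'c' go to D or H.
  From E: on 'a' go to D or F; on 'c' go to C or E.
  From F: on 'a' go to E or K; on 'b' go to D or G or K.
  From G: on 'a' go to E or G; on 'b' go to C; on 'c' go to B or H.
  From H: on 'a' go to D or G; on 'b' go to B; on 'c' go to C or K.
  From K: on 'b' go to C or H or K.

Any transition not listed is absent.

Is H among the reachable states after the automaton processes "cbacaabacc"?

Yes

Start in {B}.
Read 'c': {B} → {B, F, G}.
Read 'b': {B, F, G} → {B, C, D, F, G, H, K}.
Read 'a': {B, C, D, F, G, H, K} → {D, E, G, K}.
Read 'c': {D, E, G, K} → {B, C, D, E, H}.
Read 'a': {B, C, D, E, H} → {D, F, G}.
Read 'a': {D, F, G} → {D, E, G, K}.
Read 'b': {D, E, G, K} → {B, C, H, K}.
Read 'a': {B, C, H, K} → {D, G}.
Read 'c': {D, G} → {B, D, H}.
Read 'c': {B, D, H} → {B, C, D, F, G, H, K}.
State H is in {B, C, D, F, G, H, K}.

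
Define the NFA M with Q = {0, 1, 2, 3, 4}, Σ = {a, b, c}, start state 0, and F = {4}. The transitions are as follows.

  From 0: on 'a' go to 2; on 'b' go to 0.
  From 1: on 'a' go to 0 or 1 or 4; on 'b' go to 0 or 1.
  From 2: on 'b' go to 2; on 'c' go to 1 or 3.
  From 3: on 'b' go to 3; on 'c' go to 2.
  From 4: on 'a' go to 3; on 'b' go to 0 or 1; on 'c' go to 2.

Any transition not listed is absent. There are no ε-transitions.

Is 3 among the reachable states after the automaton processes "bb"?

Start in {0}.
Read 'b': 0→{0}; now {0}.
Read 'b': 0→{0}; now {0}.
State 3 is not in {0}.

No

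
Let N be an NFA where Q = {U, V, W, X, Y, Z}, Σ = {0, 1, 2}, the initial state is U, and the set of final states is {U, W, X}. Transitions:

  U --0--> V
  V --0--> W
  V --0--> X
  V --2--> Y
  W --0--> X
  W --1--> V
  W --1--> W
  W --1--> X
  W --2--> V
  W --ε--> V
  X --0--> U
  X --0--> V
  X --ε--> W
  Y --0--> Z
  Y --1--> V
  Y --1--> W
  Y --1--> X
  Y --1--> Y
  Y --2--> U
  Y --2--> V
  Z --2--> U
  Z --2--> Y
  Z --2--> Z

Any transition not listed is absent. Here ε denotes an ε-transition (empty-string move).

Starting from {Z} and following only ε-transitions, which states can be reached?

{Z}

Begin with {Z}.
No ε-moves leave this set, so the closure equals the set itself.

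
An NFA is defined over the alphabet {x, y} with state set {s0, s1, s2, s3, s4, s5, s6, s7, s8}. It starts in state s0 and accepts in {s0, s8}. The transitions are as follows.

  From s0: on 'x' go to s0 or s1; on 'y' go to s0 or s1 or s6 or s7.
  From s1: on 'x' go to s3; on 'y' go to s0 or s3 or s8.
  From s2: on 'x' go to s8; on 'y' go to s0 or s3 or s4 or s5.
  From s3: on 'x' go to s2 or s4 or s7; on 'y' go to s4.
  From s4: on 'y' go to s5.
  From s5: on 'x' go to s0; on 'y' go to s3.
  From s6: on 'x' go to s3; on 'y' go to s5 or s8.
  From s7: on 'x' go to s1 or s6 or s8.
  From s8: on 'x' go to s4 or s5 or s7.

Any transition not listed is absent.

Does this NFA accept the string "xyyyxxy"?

Start in {s0}.
Read 'x': {s0} → {s0, s1}.
Read 'y': {s0, s1} → {s0, s1, s3, s6, s7, s8}.
Read 'y': {s0, s1, s3, s6, s7, s8} → {s0, s1, s3, s4, s5, s6, s7, s8}.
Read 'y': {s0, s1, s3, s4, s5, s6, s7, s8} → {s0, s1, s3, s4, s5, s6, s7, s8}.
Read 'x': {s0, s1, s3, s4, s5, s6, s7, s8} → {s0, s1, s2, s3, s4, s5, s6, s7, s8}.
Read 'x': {s0, s1, s2, s3, s4, s5, s6, s7, s8} → {s0, s1, s2, s3, s4, s5, s6, s7, s8}.
Read 'y': {s0, s1, s2, s3, s4, s5, s6, s7, s8} → {s0, s1, s3, s4, s5, s6, s7, s8}.
The final set {s0, s1, s3, s4, s5, s6, s7, s8} contains the accepting states s0, s8.

Yes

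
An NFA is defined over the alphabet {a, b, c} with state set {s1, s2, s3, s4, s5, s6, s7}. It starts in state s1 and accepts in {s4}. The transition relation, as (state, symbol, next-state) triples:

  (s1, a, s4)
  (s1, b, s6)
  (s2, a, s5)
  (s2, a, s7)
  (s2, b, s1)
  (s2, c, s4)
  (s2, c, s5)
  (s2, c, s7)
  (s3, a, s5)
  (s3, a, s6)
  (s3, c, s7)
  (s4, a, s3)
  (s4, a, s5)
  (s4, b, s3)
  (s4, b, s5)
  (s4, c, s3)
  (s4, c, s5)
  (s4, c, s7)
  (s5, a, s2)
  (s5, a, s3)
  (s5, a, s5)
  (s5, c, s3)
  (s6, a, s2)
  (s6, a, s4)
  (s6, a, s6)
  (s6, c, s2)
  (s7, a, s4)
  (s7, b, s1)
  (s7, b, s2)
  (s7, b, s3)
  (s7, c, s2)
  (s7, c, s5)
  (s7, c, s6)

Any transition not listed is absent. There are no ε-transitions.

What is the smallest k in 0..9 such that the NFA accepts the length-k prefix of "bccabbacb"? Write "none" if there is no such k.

3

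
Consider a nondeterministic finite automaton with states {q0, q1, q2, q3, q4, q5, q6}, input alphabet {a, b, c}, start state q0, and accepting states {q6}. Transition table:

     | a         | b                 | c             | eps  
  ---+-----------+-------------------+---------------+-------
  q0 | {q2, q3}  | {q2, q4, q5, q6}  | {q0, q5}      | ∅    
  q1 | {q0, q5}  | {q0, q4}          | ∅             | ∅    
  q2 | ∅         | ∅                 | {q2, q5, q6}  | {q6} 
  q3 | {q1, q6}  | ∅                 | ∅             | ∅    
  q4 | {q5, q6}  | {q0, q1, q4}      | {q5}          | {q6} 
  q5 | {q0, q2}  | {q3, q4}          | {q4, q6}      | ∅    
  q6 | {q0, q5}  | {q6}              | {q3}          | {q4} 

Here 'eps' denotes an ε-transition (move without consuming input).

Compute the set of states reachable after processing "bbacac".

Start in {q0}.
Read 'b': q0→{q2, q4, q5, q6}; now {q2, q4, q5, q6}.
Read 'b': q2→∅, q4→{q0, q1, q4}, q5→{q3, q4}, q6→{q6}; now {q0, q1, q3, q4, q6}.
Read 'a': q0→{q2, q3}, q1→{q0, q5}, q3→{q1, q6}, q4→{q5, q6}, q6→{q0, q5}; union {q0, q1, q2, q3, q5, q6}; ε-closure = {q0, q1, q2, q3, q4, q5, q6}.
Read 'c': q0→{q0, q5}, q1→∅, q2→{q2, q5, q6}, q3→∅, q4→{q5}, q5→{q4, q6}, q6→{q3}; now {q0, q2, q3, q4, q5, q6}.
Read 'a': q0→{q2, q3}, q2→∅, q3→{q1, q6}, q4→{q5, q6}, q5→{q0, q2}, q6→{q0, q5}; union {q0, q1, q2, q3, q5, q6}; ε-closure = {q0, q1, q2, q3, q4, q5, q6}.
Read 'c': q0→{q0, q5}, q1→∅, q2→{q2, q5, q6}, q3→∅, q4→{q5}, q5→{q4, q6}, q6→{q3}; now {q0, q2, q3, q4, q5, q6}.

{q0, q2, q3, q4, q5, q6}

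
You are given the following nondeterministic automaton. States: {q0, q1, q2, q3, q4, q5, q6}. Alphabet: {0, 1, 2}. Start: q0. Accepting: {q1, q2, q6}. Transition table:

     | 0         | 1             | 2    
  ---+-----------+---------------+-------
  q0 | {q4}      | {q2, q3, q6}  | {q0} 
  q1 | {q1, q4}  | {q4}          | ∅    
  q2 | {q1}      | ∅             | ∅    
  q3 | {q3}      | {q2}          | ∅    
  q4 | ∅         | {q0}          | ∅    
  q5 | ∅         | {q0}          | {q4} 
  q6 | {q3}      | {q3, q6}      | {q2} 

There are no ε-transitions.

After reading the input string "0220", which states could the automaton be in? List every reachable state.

Start in {q0}.
Read '0': q0→{q4}; now {q4}.
Read '2': q4→∅; now ∅.
The set is empty and remains empty for the remaining 2 symbols.

∅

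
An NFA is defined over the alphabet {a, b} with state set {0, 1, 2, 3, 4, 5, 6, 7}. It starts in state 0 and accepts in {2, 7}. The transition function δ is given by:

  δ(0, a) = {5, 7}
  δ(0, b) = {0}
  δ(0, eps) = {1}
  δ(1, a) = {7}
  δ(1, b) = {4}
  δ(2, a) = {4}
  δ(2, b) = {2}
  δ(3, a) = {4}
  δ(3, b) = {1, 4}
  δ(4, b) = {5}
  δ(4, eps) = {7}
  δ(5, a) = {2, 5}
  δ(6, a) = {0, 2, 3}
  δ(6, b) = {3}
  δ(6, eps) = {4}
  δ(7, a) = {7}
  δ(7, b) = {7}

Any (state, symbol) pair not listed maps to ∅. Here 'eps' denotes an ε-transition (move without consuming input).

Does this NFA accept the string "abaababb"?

Start: ε-closure({0}) = {0, 1}.
Read 'a': {0, 1} → {5, 7}.
Read 'b': {5, 7} → {7}.
Read 'a': {7} → {7}.
Read 'a': {7} → {7}.
Read 'b': {7} → {7}.
Read 'a': {7} → {7}.
Read 'b': {7} → {7}.
Read 'b': {7} → {7}.
The final set {7} contains the accepting state 7.

Yes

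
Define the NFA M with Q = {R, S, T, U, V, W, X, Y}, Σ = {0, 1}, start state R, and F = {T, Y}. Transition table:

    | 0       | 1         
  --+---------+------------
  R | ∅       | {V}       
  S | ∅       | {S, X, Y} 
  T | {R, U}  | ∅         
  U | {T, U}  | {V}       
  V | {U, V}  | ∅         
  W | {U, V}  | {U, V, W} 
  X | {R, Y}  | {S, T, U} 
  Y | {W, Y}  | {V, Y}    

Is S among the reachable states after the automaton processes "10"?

Start in {R}.
Read '1': R→{V}; now {V}.
Read '0': V→{U, V}; now {U, V}.
State S is not in {U, V}.

No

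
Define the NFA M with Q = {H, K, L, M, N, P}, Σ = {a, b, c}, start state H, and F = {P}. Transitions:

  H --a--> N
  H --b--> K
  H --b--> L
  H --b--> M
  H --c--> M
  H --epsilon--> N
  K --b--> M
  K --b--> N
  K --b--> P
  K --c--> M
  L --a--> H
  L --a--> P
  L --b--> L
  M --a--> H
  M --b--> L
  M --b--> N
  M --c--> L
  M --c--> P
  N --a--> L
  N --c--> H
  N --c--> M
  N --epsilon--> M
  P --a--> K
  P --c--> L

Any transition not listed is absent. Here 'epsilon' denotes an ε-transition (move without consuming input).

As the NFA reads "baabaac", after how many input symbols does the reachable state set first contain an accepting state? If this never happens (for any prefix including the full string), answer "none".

Start: ε-closure({H}) = {H, M, N}.
Read 'b': {H, M, N} → {K, L, M, N}.
Read 'a': {K, L, M, N} → {H, L, M, N, P}.
None of the earlier sets intersect F, but {H, L, M, N, P} does.

2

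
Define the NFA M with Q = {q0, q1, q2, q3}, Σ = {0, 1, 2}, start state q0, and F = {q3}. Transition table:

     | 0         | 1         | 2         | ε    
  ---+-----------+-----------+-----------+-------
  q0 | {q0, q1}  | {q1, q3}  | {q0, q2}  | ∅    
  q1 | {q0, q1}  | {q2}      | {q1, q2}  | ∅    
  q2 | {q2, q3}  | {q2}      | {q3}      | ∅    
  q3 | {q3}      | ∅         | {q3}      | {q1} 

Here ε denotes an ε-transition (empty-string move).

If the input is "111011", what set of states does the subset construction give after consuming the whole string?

Start in {q0}.
Read '1': {q0} → {q1, q3}.
Read '1': {q1, q3} → {q2}.
Read '1': {q2} → {q2}.
Read '0': {q2} → {q1, q2, q3}.
Read '1': {q1, q2, q3} → {q2}.
Read '1': {q2} → {q2}.

{q2}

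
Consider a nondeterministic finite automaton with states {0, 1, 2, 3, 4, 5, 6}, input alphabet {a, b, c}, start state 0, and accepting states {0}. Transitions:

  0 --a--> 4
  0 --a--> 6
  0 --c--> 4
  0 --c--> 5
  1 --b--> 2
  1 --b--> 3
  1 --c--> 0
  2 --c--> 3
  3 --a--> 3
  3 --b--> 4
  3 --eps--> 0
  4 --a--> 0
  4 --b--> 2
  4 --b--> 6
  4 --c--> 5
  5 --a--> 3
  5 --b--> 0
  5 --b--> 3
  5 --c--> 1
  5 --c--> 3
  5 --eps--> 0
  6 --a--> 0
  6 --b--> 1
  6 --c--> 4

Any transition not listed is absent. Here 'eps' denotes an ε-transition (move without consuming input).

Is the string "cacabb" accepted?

Start in {0}.
Read 'c': 0→{4, 5}; union {4, 5}; ε-closure = {0, 4, 5}.
Read 'a': 0→{4, 6}, 4→{0}, 5→{3}; now {0, 3, 4, 6}.
Read 'c': 0→{4, 5}, 3→∅, 4→{5}, 6→{4}; union {4, 5}; ε-closure = {0, 4, 5}.
Read 'a': 0→{4, 6}, 4→{0}, 5→{3}; now {0, 3, 4, 6}.
Read 'b': 0→∅, 3→{4}, 4→{2, 6}, 6→{1}; now {1, 2, 4, 6}.
Read 'b': 1→{2, 3}, 2→∅, 4→{2, 6}, 6→{1}; union {1, 2, 3, 6}; ε-closure = {0, 1, 2, 3, 6}.
The final set {0, 1, 2, 3, 6} contains the accepting state 0.

Yes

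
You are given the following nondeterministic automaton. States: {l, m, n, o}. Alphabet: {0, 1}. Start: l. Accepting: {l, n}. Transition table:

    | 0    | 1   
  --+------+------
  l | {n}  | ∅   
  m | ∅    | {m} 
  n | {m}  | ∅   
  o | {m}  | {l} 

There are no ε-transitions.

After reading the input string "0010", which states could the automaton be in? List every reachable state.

Start in {l}.
Read '0': {l} → {n}.
Read '0': {n} → {m}.
Read '1': {m} → {m}.
Read '0': {m} → ∅.

∅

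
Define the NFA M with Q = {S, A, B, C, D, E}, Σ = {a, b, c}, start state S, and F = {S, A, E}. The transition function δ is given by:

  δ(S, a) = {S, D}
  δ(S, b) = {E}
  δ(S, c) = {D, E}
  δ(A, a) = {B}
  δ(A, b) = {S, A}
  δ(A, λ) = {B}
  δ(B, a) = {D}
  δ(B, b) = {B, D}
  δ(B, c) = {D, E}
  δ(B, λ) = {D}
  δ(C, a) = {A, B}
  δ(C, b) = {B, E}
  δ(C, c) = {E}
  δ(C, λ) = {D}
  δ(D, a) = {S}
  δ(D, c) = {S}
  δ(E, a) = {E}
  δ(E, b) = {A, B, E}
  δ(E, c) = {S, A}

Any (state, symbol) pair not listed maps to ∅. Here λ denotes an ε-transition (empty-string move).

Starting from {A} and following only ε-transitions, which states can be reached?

Begin with {A}.
ε-move A → B; add B.
ε-move B → D; add D.

{A, B, D}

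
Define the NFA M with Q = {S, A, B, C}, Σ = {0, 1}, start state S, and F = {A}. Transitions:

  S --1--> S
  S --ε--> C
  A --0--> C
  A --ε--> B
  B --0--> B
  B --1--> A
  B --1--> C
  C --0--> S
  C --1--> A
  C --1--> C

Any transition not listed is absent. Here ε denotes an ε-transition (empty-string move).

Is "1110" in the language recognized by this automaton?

No

Start: ε-closure({S}) = {S, C}.
Read '1': S→{S}, C→{A, C}; union {S, A, C}; ε-closure = {S, A, B, C}.
Read '1': S→{S}, A→∅, B→{A, C}, C→{A, C}; union {S, A, C}; ε-closure = {S, A, B, C}.
Read '1': S→{S}, A→∅, B→{A, C}, C→{A, C}; union {S, A, C}; ε-closure = {S, A, B, C}.
Read '0': S→∅, A→{C}, B→{B}, C→{S}; now {S, B, C}.
The final set {S, B, C} contains no accepting state.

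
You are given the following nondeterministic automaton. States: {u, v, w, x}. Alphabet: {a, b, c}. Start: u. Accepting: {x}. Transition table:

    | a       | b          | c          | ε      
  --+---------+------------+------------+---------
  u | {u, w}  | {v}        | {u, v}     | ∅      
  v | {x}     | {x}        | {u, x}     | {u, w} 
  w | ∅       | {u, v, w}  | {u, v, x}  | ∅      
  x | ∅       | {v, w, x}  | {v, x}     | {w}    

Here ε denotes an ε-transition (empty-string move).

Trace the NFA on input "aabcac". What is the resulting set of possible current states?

{u, v, w, x}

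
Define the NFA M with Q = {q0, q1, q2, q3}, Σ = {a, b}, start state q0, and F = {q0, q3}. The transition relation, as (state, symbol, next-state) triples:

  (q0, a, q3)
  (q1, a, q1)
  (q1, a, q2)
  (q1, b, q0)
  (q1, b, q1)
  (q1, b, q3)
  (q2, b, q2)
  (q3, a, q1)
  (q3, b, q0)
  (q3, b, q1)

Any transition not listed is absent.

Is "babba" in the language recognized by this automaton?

No

Start in {q0}.
Read 'b': {q0} → ∅.
The set is empty and remains empty for the remaining 4 symbols.
The final set ∅ contains no accepting state.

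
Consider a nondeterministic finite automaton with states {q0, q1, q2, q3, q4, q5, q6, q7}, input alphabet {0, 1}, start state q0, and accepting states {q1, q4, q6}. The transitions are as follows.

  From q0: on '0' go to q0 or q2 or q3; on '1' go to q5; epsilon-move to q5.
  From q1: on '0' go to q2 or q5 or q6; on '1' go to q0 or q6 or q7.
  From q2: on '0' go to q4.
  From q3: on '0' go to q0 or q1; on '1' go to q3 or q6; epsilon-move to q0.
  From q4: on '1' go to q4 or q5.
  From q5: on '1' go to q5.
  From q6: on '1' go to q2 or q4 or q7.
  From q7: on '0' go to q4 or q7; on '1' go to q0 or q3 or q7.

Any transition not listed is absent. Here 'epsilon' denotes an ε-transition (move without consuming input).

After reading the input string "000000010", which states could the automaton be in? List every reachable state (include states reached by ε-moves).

{q0, q1, q2, q3, q4, q5, q7}

Start: ε-closure({q0}) = {q0, q5}.
Read '0': {q0, q5} → {q0, q2, q3, q5}.
Read '0': {q0, q2, q3, q5} → {q0, q1, q2, q3, q4, q5}.
Read '0': {q0, q1, q2, q3, q4, q5} → {q0, q1, q2, q3, q4, q5, q6}.
Read '0': {q0, q1, q2, q3, q4, q5, q6} → {q0, q1, q2, q3, q4, q5, q6}.
Read '0': {q0, q1, q2, q3, q4, q5, q6} → {q0, q1, q2, q3, q4, q5, q6}.
Read '0': {q0, q1, q2, q3, q4, q5, q6} → {q0, q1, q2, q3, q4, q5, q6}.
Read '0': {q0, q1, q2, q3, q4, q5, q6} → {q0, q1, q2, q3, q4, q5, q6}.
Read '1': {q0, q1, q2, q3, q4, q5, q6} → {q0, q2, q3, q4, q5, q6, q7}.
Read '0': {q0, q2, q3, q4, q5, q6, q7} → {q0, q1, q2, q3, q4, q5, q7}.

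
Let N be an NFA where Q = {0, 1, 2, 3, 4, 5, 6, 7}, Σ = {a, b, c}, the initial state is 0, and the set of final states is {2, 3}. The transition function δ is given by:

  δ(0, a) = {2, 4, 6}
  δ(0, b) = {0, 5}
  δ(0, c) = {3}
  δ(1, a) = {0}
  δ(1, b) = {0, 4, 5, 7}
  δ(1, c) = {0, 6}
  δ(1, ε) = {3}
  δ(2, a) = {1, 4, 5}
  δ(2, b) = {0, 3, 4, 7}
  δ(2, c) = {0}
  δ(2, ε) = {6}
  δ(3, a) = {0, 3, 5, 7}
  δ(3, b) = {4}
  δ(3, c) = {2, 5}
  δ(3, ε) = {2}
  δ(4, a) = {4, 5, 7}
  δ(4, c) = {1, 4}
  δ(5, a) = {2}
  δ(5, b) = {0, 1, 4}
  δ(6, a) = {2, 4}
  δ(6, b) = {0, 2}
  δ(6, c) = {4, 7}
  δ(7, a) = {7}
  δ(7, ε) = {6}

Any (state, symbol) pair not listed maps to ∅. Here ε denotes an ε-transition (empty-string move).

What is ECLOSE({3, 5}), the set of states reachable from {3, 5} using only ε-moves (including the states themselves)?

{2, 3, 5, 6}

Begin with {3, 5}.
ε-move 3 → 2; add 2.
ε-move 2 → 6; add 6.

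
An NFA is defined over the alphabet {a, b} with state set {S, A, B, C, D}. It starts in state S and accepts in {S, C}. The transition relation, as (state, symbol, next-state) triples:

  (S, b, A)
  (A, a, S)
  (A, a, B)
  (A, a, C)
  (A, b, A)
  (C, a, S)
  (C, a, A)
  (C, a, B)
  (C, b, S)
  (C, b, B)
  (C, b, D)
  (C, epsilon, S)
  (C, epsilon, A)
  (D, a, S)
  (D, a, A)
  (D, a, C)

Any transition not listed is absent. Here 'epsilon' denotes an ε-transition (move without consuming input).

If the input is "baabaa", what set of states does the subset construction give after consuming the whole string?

{S, A, B, C}

Start in {S}.
Read 'b': S→{A}; now {A}.
Read 'a': A→{S, B, C}; union {S, B, C}; ε-closure = {S, A, B, C}.
Read 'a': S→∅, A→{S, B, C}, B→∅, C→{S, A, B}; now {S, A, B, C}.
Read 'b': S→{A}, A→{A}, B→∅, C→{S, B, D}; now {S, A, B, D}.
Read 'a': S→∅, A→{S, B, C}, B→∅, D→{S, A, C}; now {S, A, B, C}.
Read 'a': S→∅, A→{S, B, C}, B→∅, C→{S, A, B}; now {S, A, B, C}.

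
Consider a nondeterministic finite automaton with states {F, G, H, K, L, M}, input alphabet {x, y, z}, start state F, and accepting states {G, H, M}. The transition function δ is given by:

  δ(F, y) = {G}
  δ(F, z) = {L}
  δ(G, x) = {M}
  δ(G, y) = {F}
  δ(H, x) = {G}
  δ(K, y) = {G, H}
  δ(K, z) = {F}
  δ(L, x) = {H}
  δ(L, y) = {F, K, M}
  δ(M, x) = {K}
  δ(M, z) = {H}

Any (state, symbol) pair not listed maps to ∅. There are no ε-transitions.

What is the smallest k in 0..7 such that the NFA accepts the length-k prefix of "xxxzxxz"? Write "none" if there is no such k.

none

Start in {F}.
Read 'x': {F} → ∅.
The set is empty and remains empty for the remaining 6 symbols.
No reachable set along the way intersects F.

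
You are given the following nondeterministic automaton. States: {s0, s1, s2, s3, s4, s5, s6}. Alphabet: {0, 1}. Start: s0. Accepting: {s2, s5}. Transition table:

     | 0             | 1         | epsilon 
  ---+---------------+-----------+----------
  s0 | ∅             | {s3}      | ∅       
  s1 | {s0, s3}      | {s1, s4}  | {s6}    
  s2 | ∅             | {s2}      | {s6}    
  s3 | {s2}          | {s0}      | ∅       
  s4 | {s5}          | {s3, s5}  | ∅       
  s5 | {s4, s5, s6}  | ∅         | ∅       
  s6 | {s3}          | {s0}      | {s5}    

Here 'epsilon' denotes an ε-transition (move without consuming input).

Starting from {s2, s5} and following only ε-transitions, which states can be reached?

Begin with {s2, s5}.
ε-move s2 → s6; add s6.

{s2, s5, s6}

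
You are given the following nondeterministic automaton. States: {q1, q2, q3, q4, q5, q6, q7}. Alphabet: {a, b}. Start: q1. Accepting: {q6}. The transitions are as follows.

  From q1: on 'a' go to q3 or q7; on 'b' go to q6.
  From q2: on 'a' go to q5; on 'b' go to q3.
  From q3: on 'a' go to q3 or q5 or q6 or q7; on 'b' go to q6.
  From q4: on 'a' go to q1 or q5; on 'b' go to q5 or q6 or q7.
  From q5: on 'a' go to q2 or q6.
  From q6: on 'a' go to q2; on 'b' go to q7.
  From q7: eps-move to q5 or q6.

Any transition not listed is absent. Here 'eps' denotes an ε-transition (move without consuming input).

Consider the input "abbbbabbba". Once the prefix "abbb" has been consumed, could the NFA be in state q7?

Yes

Start in {q1}.
Read 'a': q1→{q3, q7}; union {q3, q7}; ε-closure = {q3, q5, q6, q7}.
Read 'b': q3→{q6}, q5→∅, q6→{q7}, q7→∅; union {q6, q7}; ε-closure = {q5, q6, q7}.
Read 'b': q5→∅, q6→{q7}, q7→∅; union {q7}; ε-closure = {q5, q6, q7}.
Read 'b': q5→∅, q6→{q7}, q7→∅; union {q7}; ε-closure = {q5, q6, q7}.
State q7 is in {q5, q6, q7}.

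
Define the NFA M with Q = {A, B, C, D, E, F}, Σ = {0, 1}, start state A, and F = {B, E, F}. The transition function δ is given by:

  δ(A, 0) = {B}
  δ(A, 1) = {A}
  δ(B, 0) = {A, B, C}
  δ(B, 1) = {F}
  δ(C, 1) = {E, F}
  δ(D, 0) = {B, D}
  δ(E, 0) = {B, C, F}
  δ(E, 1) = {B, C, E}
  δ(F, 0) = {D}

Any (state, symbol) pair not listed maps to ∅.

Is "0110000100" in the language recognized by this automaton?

No

Start in {A}.
Read '0': {A} → {B}.
Read '1': {B} → {F}.
Read '1': {F} → ∅.
The set is empty and remains empty for the remaining 7 symbols.
The final set ∅ contains no accepting state.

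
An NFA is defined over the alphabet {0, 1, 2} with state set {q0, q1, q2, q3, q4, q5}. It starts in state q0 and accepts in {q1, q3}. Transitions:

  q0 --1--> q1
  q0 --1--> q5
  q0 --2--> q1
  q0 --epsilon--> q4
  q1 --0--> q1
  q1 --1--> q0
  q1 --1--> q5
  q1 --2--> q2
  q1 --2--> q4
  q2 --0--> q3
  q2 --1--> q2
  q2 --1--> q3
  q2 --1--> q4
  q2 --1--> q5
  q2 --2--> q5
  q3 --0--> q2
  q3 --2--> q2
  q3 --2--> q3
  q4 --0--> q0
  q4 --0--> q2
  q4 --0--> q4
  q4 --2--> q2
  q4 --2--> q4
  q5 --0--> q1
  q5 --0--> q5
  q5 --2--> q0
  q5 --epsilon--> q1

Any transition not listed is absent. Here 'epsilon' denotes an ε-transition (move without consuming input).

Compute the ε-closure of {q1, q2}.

{q1, q2}

Begin with {q1, q2}.
No ε-moves leave this set, so the closure equals the set itself.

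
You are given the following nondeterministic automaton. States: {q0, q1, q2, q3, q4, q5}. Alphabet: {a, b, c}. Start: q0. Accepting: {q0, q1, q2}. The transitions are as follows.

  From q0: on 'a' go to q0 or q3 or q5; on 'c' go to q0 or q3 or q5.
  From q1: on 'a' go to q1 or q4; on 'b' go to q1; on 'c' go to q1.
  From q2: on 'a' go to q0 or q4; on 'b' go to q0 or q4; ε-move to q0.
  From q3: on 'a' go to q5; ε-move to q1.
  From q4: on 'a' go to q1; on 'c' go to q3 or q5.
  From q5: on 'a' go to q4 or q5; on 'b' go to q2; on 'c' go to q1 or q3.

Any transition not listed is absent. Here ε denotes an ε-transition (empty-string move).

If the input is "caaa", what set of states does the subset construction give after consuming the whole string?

{q0, q1, q3, q4, q5}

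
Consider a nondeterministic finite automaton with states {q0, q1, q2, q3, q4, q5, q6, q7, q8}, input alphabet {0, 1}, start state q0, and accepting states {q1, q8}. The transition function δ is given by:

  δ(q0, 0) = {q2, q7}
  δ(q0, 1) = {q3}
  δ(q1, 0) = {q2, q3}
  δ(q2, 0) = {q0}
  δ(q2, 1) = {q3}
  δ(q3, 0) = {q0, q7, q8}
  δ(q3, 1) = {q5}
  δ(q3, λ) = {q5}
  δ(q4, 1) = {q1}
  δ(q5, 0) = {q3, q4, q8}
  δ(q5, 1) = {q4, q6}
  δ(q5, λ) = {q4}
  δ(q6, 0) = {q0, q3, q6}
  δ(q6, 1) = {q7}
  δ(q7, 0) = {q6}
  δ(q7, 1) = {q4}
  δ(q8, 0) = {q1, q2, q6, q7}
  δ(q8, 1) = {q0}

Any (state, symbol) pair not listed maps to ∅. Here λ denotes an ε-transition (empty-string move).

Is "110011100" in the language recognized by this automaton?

Start in {q0}.
Read '1': {q0} → {q3, q4, q5}.
Read '1': {q3, q4, q5} → {q1, q4, q5, q6}.
Read '0': {q1, q4, q5, q6} → {q0, q2, q3, q4, q5, q6, q8}.
Read '0': {q0, q2, q3, q4, q5, q6, q8} → {q0, q1, q2, q3, q4, q5, q6, q7, q8}.
Read '1': {q0, q1, q2, q3, q4, q5, q6, q7, q8} → {q0, q1, q3, q4, q5, q6, q7}.
Read '1': {q0, q1, q3, q4, q5, q6, q7} → {q1, q3, q4, q5, q6, q7}.
Read '1': {q1, q3, q4, q5, q6, q7} → {q1, q4, q5, q6, q7}.
Read '0': {q1, q4, q5, q6, q7} → {q0, q2, q3, q4, q5, q6, q8}.
Read '0': {q0, q2, q3, q4, q5, q6, q8} → {q0, q1, q2, q3, q4, q5, q6, q7, q8}.
The final set {q0, q1, q2, q3, q4, q5, q6, q7, q8} contains the accepting states q1, q8.

Yes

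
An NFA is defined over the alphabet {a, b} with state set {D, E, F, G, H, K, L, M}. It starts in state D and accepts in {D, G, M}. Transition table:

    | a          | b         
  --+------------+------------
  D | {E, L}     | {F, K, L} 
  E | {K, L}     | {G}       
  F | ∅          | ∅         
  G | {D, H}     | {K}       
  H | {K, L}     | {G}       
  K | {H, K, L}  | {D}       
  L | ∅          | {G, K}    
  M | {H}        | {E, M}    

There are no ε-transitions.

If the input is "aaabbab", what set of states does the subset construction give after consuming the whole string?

{D, G, K}

Start in {D}.
Read 'a': {D} → {E, L}.
Read 'a': {E, L} → {K, L}.
Read 'a': {K, L} → {H, K, L}.
Read 'b': {H, K, L} → {D, G, K}.
Read 'b': {D, G, K} → {D, F, K, L}.
Read 'a': {D, F, K, L} → {E, H, K, L}.
Read 'b': {E, H, K, L} → {D, G, K}.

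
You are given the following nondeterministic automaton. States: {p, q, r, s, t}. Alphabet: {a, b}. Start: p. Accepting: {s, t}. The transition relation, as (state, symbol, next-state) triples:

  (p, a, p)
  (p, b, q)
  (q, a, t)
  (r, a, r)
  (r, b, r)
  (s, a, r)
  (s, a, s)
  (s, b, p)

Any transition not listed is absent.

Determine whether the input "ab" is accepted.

Start in {p}.
Read 'a': {p} → {p}.
Read 'b': {p} → {q}.
The final set {q} contains no accepting state.

No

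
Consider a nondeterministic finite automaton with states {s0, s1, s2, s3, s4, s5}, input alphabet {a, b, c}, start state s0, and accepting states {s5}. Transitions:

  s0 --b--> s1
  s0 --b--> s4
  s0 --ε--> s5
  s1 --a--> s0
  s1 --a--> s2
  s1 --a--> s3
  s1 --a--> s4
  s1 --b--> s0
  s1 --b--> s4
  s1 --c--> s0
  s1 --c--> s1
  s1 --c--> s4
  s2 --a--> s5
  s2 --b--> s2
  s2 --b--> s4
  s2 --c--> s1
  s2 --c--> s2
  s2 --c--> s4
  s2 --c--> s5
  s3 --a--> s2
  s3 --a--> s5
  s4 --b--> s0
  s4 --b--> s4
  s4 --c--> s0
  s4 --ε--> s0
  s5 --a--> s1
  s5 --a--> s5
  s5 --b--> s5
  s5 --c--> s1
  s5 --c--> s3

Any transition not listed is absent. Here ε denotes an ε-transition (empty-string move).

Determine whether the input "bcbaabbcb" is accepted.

Start: ε-closure({s0}) = {s0, s5}.
Read 'b': {s0, s5} → {s0, s1, s4, s5}.
Read 'c': {s0, s1, s4, s5} → {s0, s1, s3, s4, s5}.
Read 'b': {s0, s1, s3, s4, s5} → {s0, s1, s4, s5}.
Read 'a': {s0, s1, s4, s5} → {s0, s1, s2, s3, s4, s5}.
Read 'a': {s0, s1, s2, s3, s4, s5} → {s0, s1, s2, s3, s4, s5}.
Read 'b': {s0, s1, s2, s3, s4, s5} → {s0, s1, s2, s4, s5}.
Read 'b': {s0, s1, s2, s4, s5} → {s0, s1, s2, s4, s5}.
Read 'c': {s0, s1, s2, s4, s5} → {s0, s1, s2, s3, s4, s5}.
Read 'b': {s0, s1, s2, s3, s4, s5} → {s0, s1, s2, s4, s5}.
The final set {s0, s1, s2, s4, s5} contains the accepting state s5.

Yes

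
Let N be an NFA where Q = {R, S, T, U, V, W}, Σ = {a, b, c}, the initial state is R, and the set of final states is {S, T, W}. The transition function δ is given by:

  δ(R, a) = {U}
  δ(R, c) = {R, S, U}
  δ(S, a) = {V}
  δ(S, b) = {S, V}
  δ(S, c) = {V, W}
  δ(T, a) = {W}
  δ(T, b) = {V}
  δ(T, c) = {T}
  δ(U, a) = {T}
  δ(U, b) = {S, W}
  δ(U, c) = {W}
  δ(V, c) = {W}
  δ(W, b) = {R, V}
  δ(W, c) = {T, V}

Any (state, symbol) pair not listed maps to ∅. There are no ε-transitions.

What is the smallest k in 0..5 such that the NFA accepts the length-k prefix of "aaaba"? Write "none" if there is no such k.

2

Start in {R}.
Read 'a': {R} → {U}.
Read 'a': {U} → {T}.
None of the earlier sets intersect F, but {T} does.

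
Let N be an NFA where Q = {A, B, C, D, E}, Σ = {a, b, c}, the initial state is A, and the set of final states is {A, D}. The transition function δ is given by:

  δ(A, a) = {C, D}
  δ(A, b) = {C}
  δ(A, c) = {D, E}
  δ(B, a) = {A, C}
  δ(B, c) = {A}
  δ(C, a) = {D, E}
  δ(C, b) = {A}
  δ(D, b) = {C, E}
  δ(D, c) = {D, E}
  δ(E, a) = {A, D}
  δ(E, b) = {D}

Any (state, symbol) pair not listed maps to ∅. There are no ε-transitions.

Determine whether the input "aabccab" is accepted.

No

Start in {A}.
Read 'a': {A} → {C, D}.
Read 'a': {C, D} → {D, E}.
Read 'b': {D, E} → {C, D, E}.
Read 'c': {C, D, E} → {D, E}.
Read 'c': {D, E} → {D, E}.
Read 'a': {D, E} → {A, D}.
Read 'b': {A, D} → {C, E}.
The final set {C, E} contains no accepting state.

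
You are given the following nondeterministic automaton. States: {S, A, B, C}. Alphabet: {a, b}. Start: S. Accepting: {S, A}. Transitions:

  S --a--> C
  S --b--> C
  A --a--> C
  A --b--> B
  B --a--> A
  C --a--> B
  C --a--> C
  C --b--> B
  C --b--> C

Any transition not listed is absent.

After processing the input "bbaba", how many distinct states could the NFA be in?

3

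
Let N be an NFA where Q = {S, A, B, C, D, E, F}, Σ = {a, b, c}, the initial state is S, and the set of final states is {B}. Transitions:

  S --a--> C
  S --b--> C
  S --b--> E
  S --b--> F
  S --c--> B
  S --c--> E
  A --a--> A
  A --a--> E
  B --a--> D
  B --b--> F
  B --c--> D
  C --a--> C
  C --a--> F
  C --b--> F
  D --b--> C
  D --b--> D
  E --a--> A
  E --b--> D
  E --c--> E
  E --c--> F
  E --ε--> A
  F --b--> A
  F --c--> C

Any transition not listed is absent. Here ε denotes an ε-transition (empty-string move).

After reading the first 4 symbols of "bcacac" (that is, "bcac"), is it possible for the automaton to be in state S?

No

Start in {S}.
Read 'b': {S} → {A, C, E, F}.
Read 'c': {A, C, E, F} → {A, C, E, F}.
Read 'a': {A, C, E, F} → {A, C, E, F}.
Read 'c': {A, C, E, F} → {A, C, E, F}.
State S is not in {A, C, E, F}.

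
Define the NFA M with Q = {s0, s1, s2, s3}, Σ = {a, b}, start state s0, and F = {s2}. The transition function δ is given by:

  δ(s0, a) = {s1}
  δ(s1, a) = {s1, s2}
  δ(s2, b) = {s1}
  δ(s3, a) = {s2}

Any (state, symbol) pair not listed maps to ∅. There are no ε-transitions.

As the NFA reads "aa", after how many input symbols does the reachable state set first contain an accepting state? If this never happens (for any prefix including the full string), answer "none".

Start in {s0}.
Read 'a': {s0} → {s1}.
Read 'a': {s1} → {s1, s2}.
None of the earlier sets intersect F, but {s1, s2} does.

2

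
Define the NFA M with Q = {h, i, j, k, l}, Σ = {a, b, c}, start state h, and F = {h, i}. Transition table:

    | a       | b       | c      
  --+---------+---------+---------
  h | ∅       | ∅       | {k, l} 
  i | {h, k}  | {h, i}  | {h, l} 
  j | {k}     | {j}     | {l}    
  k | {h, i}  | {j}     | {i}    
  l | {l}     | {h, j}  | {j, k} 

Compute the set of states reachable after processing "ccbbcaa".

{h, k, l}

Start in {h}.
Read 'c': h→{k, l}; now {k, l}.
Read 'c': k→{i}, l→{j, k}; now {i, j, k}.
Read 'b': i→{h, i}, j→{j}, k→{j}; now {h, i, j}.
Read 'b': h→∅, i→{h, i}, j→{j}; now {h, i, j}.
Read 'c': h→{k, l}, i→{h, l}, j→{l}; now {h, k, l}.
Read 'a': h→∅, k→{h, i}, l→{l}; now {h, i, l}.
Read 'a': h→∅, i→{h, k}, l→{l}; now {h, k, l}.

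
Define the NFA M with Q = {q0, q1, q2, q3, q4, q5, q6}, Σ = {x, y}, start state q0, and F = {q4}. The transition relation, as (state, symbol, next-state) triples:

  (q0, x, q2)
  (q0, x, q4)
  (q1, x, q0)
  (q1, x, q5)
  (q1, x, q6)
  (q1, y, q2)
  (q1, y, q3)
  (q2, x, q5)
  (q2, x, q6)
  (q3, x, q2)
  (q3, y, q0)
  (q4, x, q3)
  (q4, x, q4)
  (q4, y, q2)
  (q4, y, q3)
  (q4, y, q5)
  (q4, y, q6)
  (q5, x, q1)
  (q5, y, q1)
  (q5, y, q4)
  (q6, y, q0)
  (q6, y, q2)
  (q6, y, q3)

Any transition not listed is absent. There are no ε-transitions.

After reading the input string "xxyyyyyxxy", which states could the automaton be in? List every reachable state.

{q0, q1, q2, q3, q4, q5, q6}

Start in {q0}.
Read 'x': q0→{q2, q4}; now {q2, q4}.
Read 'x': q2→{q5, q6}, q4→{q3, q4}; now {q3, q4, q5, q6}.
Read 'y': q3→{q0}, q4→{q2, q3, q5, q6}, q5→{q1, q4}, q6→{q0, q2, q3}; now {q0, q1, q2, q3, q4, q5, q6}.
Read 'y': q0→∅, q1→{q2, q3}, q2→∅, q3→{q0}, q4→{q2, q3, q5, q6}, q5→{q1, q4}, q6→{q0, q2, q3}; now {q0, q1, q2, q3, q4, q5, q6}.
Read 'y': q0→∅, q1→{q2, q3}, q2→∅, q3→{q0}, q4→{q2, q3, q5, q6}, q5→{q1, q4}, q6→{q0, q2, q3}; now {q0, q1, q2, q3, q4, q5, q6}.
Read 'y': q0→∅, q1→{q2, q3}, q2→∅, q3→{q0}, q4→{q2, q3, q5, q6}, q5→{q1, q4}, q6→{q0, q2, q3}; now {q0, q1, q2, q3, q4, q5, q6}.
Read 'y': q0→∅, q1→{q2, q3}, q2→∅, q3→{q0}, q4→{q2, q3, q5, q6}, q5→{q1, q4}, q6→{q0, q2, q3}; now {q0, q1, q2, q3, q4, q5, q6}.
Read 'x': q0→{q2, q4}, q1→{q0, q5, q6}, q2→{q5, q6}, q3→{q2}, q4→{q3, q4}, q5→{q1}, q6→∅; now {q0, q1, q2, q3, q4, q5, q6}.
Read 'x': q0→{q2, q4}, q1→{q0, q5, q6}, q2→{q5, q6}, q3→{q2}, q4→{q3, q4}, q5→{q1}, q6→∅; now {q0, q1, q2, q3, q4, q5, q6}.
Read 'y': q0→∅, q1→{q2, q3}, q2→∅, q3→{q0}, q4→{q2, q3, q5, q6}, q5→{q1, q4}, q6→{q0, q2, q3}; now {q0, q1, q2, q3, q4, q5, q6}.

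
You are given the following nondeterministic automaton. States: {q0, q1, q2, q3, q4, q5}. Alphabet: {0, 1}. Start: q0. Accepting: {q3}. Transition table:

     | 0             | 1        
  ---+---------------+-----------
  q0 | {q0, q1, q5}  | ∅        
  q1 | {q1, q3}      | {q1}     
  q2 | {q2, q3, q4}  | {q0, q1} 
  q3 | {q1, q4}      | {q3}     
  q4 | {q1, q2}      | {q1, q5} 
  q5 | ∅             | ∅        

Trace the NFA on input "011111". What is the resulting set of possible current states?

{q1}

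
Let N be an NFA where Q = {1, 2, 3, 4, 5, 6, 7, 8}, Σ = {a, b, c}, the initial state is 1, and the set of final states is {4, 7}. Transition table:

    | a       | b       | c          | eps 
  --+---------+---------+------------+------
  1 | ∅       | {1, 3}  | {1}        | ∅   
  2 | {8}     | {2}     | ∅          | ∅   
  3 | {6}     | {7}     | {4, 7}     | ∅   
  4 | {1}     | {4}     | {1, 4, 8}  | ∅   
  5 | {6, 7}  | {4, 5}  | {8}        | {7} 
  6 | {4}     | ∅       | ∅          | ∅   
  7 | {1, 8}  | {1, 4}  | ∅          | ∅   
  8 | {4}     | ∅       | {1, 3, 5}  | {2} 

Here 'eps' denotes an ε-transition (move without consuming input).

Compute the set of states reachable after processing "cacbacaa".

∅

Start in {1}.
Read 'c': 1→{1}; now {1}.
Read 'a': 1→∅; now ∅.
The set is empty and remains empty for the remaining 6 symbols.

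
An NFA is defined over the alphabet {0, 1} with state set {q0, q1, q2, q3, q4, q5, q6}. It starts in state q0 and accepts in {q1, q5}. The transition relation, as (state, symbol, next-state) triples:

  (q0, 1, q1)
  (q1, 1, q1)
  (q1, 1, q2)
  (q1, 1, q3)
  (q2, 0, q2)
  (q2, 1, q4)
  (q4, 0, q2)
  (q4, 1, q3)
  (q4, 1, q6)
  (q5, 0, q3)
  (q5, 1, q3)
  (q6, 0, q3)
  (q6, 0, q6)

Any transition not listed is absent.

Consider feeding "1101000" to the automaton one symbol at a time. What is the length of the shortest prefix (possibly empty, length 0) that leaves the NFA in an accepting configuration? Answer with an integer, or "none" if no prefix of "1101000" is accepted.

Start in {q0}.
Read '1': {q0} → {q1}.
None of the earlier sets intersect F, but {q1} does.

1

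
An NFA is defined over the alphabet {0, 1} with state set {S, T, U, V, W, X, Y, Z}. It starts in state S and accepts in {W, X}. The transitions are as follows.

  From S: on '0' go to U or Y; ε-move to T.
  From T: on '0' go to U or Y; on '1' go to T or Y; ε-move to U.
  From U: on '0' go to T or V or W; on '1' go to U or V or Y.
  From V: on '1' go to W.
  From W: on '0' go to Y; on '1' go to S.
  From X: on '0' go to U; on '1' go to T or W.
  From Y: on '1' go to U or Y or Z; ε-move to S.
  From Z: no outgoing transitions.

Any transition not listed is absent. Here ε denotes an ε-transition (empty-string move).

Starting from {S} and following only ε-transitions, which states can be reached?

{S, T, U}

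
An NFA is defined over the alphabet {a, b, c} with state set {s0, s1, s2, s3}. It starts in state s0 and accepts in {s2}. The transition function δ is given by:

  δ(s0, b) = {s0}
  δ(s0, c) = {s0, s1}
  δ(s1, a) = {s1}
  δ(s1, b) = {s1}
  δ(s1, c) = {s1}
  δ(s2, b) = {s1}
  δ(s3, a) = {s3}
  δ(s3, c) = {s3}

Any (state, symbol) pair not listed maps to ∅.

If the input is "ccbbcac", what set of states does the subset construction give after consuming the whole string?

{s1}

Start in {s0}.
Read 'c': s0→{s0, s1}; now {s0, s1}.
Read 'c': s0→{s0, s1}, s1→{s1}; now {s0, s1}.
Read 'b': s0→{s0}, s1→{s1}; now {s0, s1}.
Read 'b': s0→{s0}, s1→{s1}; now {s0, s1}.
Read 'c': s0→{s0, s1}, s1→{s1}; now {s0, s1}.
Read 'a': s0→∅, s1→{s1}; now {s1}.
Read 'c': s1→{s1}; now {s1}.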